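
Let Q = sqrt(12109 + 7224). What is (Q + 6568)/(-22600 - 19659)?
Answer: -6568/42259 - sqrt(19333)/42259 ≈ -0.15871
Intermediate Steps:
Q = sqrt(19333) ≈ 139.04
(Q + 6568)/(-22600 - 19659) = (sqrt(19333) + 6568)/(-22600 - 19659) = (6568 + sqrt(19333))/(-42259) = (6568 + sqrt(19333))*(-1/42259) = -6568/42259 - sqrt(19333)/42259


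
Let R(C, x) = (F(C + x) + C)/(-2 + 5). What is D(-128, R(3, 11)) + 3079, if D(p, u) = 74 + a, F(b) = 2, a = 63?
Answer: 3216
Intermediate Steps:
R(C, x) = ⅔ + C/3 (R(C, x) = (2 + C)/(-2 + 5) = (2 + C)/3 = (2 + C)*(⅓) = ⅔ + C/3)
D(p, u) = 137 (D(p, u) = 74 + 63 = 137)
D(-128, R(3, 11)) + 3079 = 137 + 3079 = 3216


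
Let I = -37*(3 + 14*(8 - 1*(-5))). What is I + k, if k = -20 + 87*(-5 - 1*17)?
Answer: -8779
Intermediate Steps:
k = -1934 (k = -20 + 87*(-5 - 17) = -20 + 87*(-22) = -20 - 1914 = -1934)
I = -6845 (I = -37*(3 + 14*(8 + 5)) = -37*(3 + 14*13) = -37*(3 + 182) = -37*185 = -6845)
I + k = -6845 - 1934 = -8779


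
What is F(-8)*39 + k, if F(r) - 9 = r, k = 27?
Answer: 66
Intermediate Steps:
F(r) = 9 + r
F(-8)*39 + k = (9 - 8)*39 + 27 = 1*39 + 27 = 39 + 27 = 66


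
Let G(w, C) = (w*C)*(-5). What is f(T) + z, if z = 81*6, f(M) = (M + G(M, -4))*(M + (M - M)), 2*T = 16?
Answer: 1830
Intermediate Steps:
T = 8 (T = (½)*16 = 8)
G(w, C) = -5*C*w (G(w, C) = (C*w)*(-5) = -5*C*w)
f(M) = 21*M² (f(M) = (M - 5*(-4)*M)*(M + (M - M)) = (M + 20*M)*(M + 0) = (21*M)*M = 21*M²)
z = 486
f(T) + z = 21*8² + 486 = 21*64 + 486 = 1344 + 486 = 1830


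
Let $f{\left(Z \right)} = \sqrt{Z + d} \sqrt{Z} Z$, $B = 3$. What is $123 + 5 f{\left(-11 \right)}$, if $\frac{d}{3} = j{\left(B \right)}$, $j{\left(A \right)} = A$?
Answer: $123 + 55 \sqrt{22} \approx 380.97$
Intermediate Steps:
$d = 9$ ($d = 3 \cdot 3 = 9$)
$f{\left(Z \right)} = Z^{\frac{3}{2}} \sqrt{9 + Z}$ ($f{\left(Z \right)} = \sqrt{Z + 9} \sqrt{Z} Z = \sqrt{9 + Z} \sqrt{Z} Z = \sqrt{Z} \sqrt{9 + Z} Z = Z^{\frac{3}{2}} \sqrt{9 + Z}$)
$123 + 5 f{\left(-11 \right)} = 123 + 5 \left(-11\right)^{\frac{3}{2}} \sqrt{9 - 11} = 123 + 5 - 11 i \sqrt{11} \sqrt{-2} = 123 + 5 - 11 i \sqrt{11} i \sqrt{2} = 123 + 5 \cdot 11 \sqrt{22} = 123 + 55 \sqrt{22}$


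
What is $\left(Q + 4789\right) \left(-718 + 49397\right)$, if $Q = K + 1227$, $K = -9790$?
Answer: $-183714546$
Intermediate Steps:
$Q = -8563$ ($Q = -9790 + 1227 = -8563$)
$\left(Q + 4789\right) \left(-718 + 49397\right) = \left(-8563 + 4789\right) \left(-718 + 49397\right) = \left(-3774\right) 48679 = -183714546$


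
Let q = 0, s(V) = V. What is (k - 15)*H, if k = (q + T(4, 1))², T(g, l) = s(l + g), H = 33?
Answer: 330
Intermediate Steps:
T(g, l) = g + l (T(g, l) = l + g = g + l)
k = 25 (k = (0 + (4 + 1))² = (0 + 5)² = 5² = 25)
(k - 15)*H = (25 - 15)*33 = 10*33 = 330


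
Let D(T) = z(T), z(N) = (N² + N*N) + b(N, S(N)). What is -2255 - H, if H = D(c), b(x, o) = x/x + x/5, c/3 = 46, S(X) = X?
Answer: -201858/5 ≈ -40372.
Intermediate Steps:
c = 138 (c = 3*46 = 138)
b(x, o) = 1 + x/5 (b(x, o) = 1 + x*(⅕) = 1 + x/5)
z(N) = 1 + 2*N² + N/5 (z(N) = (N² + N*N) + (1 + N/5) = (N² + N²) + (1 + N/5) = 2*N² + (1 + N/5) = 1 + 2*N² + N/5)
D(T) = 1 + 2*T² + T/5
H = 190583/5 (H = 1 + 2*138² + (⅕)*138 = 1 + 2*19044 + 138/5 = 1 + 38088 + 138/5 = 190583/5 ≈ 38117.)
-2255 - H = -2255 - 1*190583/5 = -2255 - 190583/5 = -201858/5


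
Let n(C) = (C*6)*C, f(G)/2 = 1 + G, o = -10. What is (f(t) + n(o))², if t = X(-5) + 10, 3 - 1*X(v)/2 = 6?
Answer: 372100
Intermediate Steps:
X(v) = -6 (X(v) = 6 - 2*6 = 6 - 12 = -6)
t = 4 (t = -6 + 10 = 4)
f(G) = 2 + 2*G (f(G) = 2*(1 + G) = 2 + 2*G)
n(C) = 6*C² (n(C) = (6*C)*C = 6*C²)
(f(t) + n(o))² = ((2 + 2*4) + 6*(-10)²)² = ((2 + 8) + 6*100)² = (10 + 600)² = 610² = 372100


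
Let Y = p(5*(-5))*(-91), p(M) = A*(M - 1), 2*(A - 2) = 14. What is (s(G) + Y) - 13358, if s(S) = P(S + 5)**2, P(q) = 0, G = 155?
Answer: 7936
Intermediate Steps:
A = 9 (A = 2 + (1/2)*14 = 2 + 7 = 9)
s(S) = 0 (s(S) = 0**2 = 0)
p(M) = -9 + 9*M (p(M) = 9*(M - 1) = 9*(-1 + M) = -9 + 9*M)
Y = 21294 (Y = (-9 + 9*(5*(-5)))*(-91) = (-9 + 9*(-25))*(-91) = (-9 - 225)*(-91) = -234*(-91) = 21294)
(s(G) + Y) - 13358 = (0 + 21294) - 13358 = 21294 - 13358 = 7936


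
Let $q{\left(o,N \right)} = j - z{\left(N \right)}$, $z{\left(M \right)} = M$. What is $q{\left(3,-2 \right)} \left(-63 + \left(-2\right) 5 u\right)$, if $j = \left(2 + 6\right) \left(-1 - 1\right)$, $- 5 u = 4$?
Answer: $770$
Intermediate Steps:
$u = - \frac{4}{5}$ ($u = \left(- \frac{1}{5}\right) 4 = - \frac{4}{5} \approx -0.8$)
$j = -16$ ($j = 8 \left(-2\right) = -16$)
$q{\left(o,N \right)} = -16 - N$
$q{\left(3,-2 \right)} \left(-63 + \left(-2\right) 5 u\right) = \left(-16 - -2\right) \left(-63 + \left(-2\right) 5 \left(- \frac{4}{5}\right)\right) = \left(-16 + 2\right) \left(-63 - -8\right) = - 14 \left(-63 + 8\right) = \left(-14\right) \left(-55\right) = 770$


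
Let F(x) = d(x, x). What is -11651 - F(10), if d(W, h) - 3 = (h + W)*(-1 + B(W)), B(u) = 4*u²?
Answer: -19634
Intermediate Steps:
d(W, h) = 3 + (-1 + 4*W²)*(W + h) (d(W, h) = 3 + (h + W)*(-1 + 4*W²) = 3 + (W + h)*(-1 + 4*W²) = 3 + (-1 + 4*W²)*(W + h))
F(x) = 3 - 2*x + 8*x³ (F(x) = 3 - x - x + 4*x³ + 4*x*x² = 3 - x - x + 4*x³ + 4*x³ = 3 - 2*x + 8*x³)
-11651 - F(10) = -11651 - (3 - 2*10 + 8*10³) = -11651 - (3 - 20 + 8*1000) = -11651 - (3 - 20 + 8000) = -11651 - 1*7983 = -11651 - 7983 = -19634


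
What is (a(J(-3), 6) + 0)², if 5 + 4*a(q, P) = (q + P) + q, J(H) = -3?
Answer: 25/16 ≈ 1.5625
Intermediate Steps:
a(q, P) = -5/4 + q/2 + P/4 (a(q, P) = -5/4 + ((q + P) + q)/4 = -5/4 + ((P + q) + q)/4 = -5/4 + (P + 2*q)/4 = -5/4 + (q/2 + P/4) = -5/4 + q/2 + P/4)
(a(J(-3), 6) + 0)² = ((-5/4 + (½)*(-3) + (¼)*6) + 0)² = ((-5/4 - 3/2 + 3/2) + 0)² = (-5/4 + 0)² = (-5/4)² = 25/16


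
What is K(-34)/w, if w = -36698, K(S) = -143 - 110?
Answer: 253/36698 ≈ 0.0068941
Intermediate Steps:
K(S) = -253
K(-34)/w = -253/(-36698) = -253*(-1/36698) = 253/36698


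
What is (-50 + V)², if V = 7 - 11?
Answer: 2916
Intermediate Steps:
V = -4
(-50 + V)² = (-50 - 4)² = (-54)² = 2916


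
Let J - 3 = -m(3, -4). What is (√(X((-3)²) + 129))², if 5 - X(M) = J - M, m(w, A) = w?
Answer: 143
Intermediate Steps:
J = 0 (J = 3 - 1*3 = 3 - 3 = 0)
X(M) = 5 + M (X(M) = 5 - (0 - M) = 5 - (-1)*M = 5 + M)
(√(X((-3)²) + 129))² = (√((5 + (-3)²) + 129))² = (√((5 + 9) + 129))² = (√(14 + 129))² = (√143)² = 143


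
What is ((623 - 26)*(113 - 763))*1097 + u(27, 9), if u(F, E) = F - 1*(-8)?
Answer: -425690815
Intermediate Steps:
u(F, E) = 8 + F (u(F, E) = F + 8 = 8 + F)
((623 - 26)*(113 - 763))*1097 + u(27, 9) = ((623 - 26)*(113 - 763))*1097 + (8 + 27) = (597*(-650))*1097 + 35 = -388050*1097 + 35 = -425690850 + 35 = -425690815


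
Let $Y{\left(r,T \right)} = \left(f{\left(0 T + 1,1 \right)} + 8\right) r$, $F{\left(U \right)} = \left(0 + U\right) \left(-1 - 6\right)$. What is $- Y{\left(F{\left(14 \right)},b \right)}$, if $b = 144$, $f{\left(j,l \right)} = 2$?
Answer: $980$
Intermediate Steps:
$F{\left(U \right)} = - 7 U$ ($F{\left(U \right)} = U \left(-7\right) = - 7 U$)
$Y{\left(r,T \right)} = 10 r$ ($Y{\left(r,T \right)} = \left(2 + 8\right) r = 10 r$)
$- Y{\left(F{\left(14 \right)},b \right)} = - 10 \left(\left(-7\right) 14\right) = - 10 \left(-98\right) = \left(-1\right) \left(-980\right) = 980$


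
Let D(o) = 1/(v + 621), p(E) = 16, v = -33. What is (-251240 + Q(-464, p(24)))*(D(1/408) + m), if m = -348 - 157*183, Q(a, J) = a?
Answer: 1075937127626/147 ≈ 7.3193e+9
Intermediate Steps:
m = -29079 (m = -348 - 28731 = -29079)
D(o) = 1/588 (D(o) = 1/(-33 + 621) = 1/588)
(-251240 + Q(-464, p(24)))*(D(1/408) + m) = (-251240 - 464)*(1/588 - 29079) = -251704*(-17098451/588) = 1075937127626/147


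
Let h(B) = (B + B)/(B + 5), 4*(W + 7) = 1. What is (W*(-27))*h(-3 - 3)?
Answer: 2187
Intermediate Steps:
W = -27/4 (W = -7 + (¼)*1 = -7 + ¼ = -27/4 ≈ -6.7500)
h(B) = 2*B/(5 + B) (h(B) = (2*B)/(5 + B) = 2*B/(5 + B))
(W*(-27))*h(-3 - 3) = (-27/4*(-27))*(2*(-3 - 3)/(5 + (-3 - 3))) = 729*(2*(-6)/(5 - 6))/4 = 729*(2*(-6)/(-1))/4 = 729*(2*(-6)*(-1))/4 = (729/4)*12 = 2187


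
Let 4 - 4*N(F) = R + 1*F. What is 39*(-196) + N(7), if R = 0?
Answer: -30579/4 ≈ -7644.8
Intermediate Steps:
N(F) = 1 - F/4 (N(F) = 1 - (0 + 1*F)/4 = 1 - (0 + F)/4 = 1 - F/4)
39*(-196) + N(7) = 39*(-196) + (1 - ¼*7) = -7644 + (1 - 7/4) = -7644 - ¾ = -30579/4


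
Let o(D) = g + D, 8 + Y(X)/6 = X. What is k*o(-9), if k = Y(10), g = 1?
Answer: -96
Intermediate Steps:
Y(X) = -48 + 6*X
k = 12 (k = -48 + 6*10 = -48 + 60 = 12)
o(D) = 1 + D
k*o(-9) = 12*(1 - 9) = 12*(-8) = -96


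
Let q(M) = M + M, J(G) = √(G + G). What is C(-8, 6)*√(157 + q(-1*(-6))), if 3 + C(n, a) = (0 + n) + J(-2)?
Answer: -143 + 26*I ≈ -143.0 + 26.0*I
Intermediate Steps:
J(G) = √2*√G (J(G) = √(2*G) = √2*√G)
q(M) = 2*M
C(n, a) = -3 + n + 2*I (C(n, a) = -3 + ((0 + n) + √2*√(-2)) = -3 + (n + √2*(I*√2)) = -3 + (n + 2*I) = -3 + n + 2*I)
C(-8, 6)*√(157 + q(-1*(-6))) = (-3 - 8 + 2*I)*√(157 + 2*(-1*(-6))) = (-11 + 2*I)*√(157 + 2*6) = (-11 + 2*I)*√(157 + 12) = (-11 + 2*I)*√169 = (-11 + 2*I)*13 = -143 + 26*I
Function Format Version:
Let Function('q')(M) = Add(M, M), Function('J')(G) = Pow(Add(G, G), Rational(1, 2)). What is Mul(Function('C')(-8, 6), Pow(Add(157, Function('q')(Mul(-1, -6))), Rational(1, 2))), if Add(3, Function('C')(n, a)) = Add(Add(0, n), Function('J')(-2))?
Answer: Add(-143, Mul(26, I)) ≈ Add(-143.00, Mul(26.000, I))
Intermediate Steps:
Function('J')(G) = Mul(Pow(2, Rational(1, 2)), Pow(G, Rational(1, 2))) (Function('J')(G) = Pow(Mul(2, G), Rational(1, 2)) = Mul(Pow(2, Rational(1, 2)), Pow(G, Rational(1, 2))))
Function('q')(M) = Mul(2, M)
Function('C')(n, a) = Add(-3, n, Mul(2, I)) (Function('C')(n, a) = Add(-3, Add(Add(0, n), Mul(Pow(2, Rational(1, 2)), Pow(-2, Rational(1, 2))))) = Add(-3, Add(n, Mul(Pow(2, Rational(1, 2)), Mul(I, Pow(2, Rational(1, 2)))))) = Add(-3, Add(n, Mul(2, I))) = Add(-3, n, Mul(2, I)))
Mul(Function('C')(-8, 6), Pow(Add(157, Function('q')(Mul(-1, -6))), Rational(1, 2))) = Mul(Add(-3, -8, Mul(2, I)), Pow(Add(157, Mul(2, Mul(-1, -6))), Rational(1, 2))) = Mul(Add(-11, Mul(2, I)), Pow(Add(157, Mul(2, 6)), Rational(1, 2))) = Mul(Add(-11, Mul(2, I)), Pow(Add(157, 12), Rational(1, 2))) = Mul(Add(-11, Mul(2, I)), Pow(169, Rational(1, 2))) = Mul(Add(-11, Mul(2, I)), 13) = Add(-143, Mul(26, I))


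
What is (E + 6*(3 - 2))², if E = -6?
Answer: 0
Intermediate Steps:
(E + 6*(3 - 2))² = (-6 + 6*(3 - 2))² = (-6 + 6*1)² = (-6 + 6)² = 0² = 0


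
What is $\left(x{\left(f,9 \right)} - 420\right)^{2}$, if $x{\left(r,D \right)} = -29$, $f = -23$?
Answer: $201601$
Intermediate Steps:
$\left(x{\left(f,9 \right)} - 420\right)^{2} = \left(-29 - 420\right)^{2} = \left(-449\right)^{2} = 201601$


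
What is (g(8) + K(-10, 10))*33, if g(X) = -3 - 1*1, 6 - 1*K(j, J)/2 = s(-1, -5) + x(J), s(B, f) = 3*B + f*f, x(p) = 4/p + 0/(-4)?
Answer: -6072/5 ≈ -1214.4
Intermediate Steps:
x(p) = 4/p (x(p) = 4/p + 0*(-¼) = 4/p + 0 = 4/p)
s(B, f) = f² + 3*B (s(B, f) = 3*B + f² = f² + 3*B)
K(j, J) = -32 - 8/J (K(j, J) = 12 - 2*(((-5)² + 3*(-1)) + 4/J) = 12 - 2*((25 - 3) + 4/J) = 12 - 2*(22 + 4/J) = 12 + (-44 - 8/J) = -32 - 8/J)
g(X) = -4 (g(X) = -3 - 1 = -4)
(g(8) + K(-10, 10))*33 = (-4 + (-32 - 8/10))*33 = (-4 + (-32 - 8*⅒))*33 = (-4 + (-32 - ⅘))*33 = (-4 - 164/5)*33 = -184/5*33 = -6072/5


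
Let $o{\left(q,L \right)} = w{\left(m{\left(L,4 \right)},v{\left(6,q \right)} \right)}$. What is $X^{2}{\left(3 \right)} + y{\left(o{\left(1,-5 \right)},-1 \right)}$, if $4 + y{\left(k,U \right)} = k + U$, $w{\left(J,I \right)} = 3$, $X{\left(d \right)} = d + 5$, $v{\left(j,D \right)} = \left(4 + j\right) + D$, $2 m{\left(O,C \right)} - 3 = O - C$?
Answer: $62$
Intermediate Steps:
$m{\left(O,C \right)} = \frac{3}{2} + \frac{O}{2} - \frac{C}{2}$ ($m{\left(O,C \right)} = \frac{3}{2} + \frac{O - C}{2} = \frac{3}{2} - \left(\frac{C}{2} - \frac{O}{2}\right) = \frac{3}{2} + \frac{O}{2} - \frac{C}{2}$)
$v{\left(j,D \right)} = 4 + D + j$
$X{\left(d \right)} = 5 + d$
$o{\left(q,L \right)} = 3$
$y{\left(k,U \right)} = -4 + U + k$ ($y{\left(k,U \right)} = -4 + \left(k + U\right) = -4 + \left(U + k\right) = -4 + U + k$)
$X^{2}{\left(3 \right)} + y{\left(o{\left(1,-5 \right)},-1 \right)} = \left(5 + 3\right)^{2} - 2 = 8^{2} - 2 = 64 - 2 = 62$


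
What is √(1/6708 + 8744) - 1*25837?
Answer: -25837 + √98364020781/3354 ≈ -25744.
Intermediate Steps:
√(1/6708 + 8744) - 1*25837 = √(1/6708 + 8744) - 25837 = √(58654753/6708) - 25837 = √98364020781/3354 - 25837 = -25837 + √98364020781/3354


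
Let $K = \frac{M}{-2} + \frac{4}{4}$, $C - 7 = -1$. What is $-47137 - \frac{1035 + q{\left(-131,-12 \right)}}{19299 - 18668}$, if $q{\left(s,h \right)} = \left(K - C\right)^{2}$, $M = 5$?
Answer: $- \frac{118978153}{2524} \approx -47139.0$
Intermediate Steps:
$C = 6$ ($C = 7 - 1 = 6$)
$K = - \frac{3}{2}$ ($K = \frac{5}{-2} + \frac{4}{4} = 5 \left(- \frac{1}{2}\right) + 4 \cdot \frac{1}{4} = - \frac{5}{2} + 1 = - \frac{3}{2} \approx -1.5$)
$q{\left(s,h \right)} = \frac{225}{4}$ ($q{\left(s,h \right)} = \left(- \frac{3}{2} - 6\right)^{2} = \left(- \frac{15}{2}\right)^{2} = \frac{225}{4}$)
$-47137 - \frac{1035 + q{\left(-131,-12 \right)}}{19299 - 18668} = -47137 - \frac{1035 + \frac{225}{4}}{19299 - 18668} = -47137 - \frac{4365}{4 \cdot 631} = -47137 - \frac{4365}{4} \cdot \frac{1}{631} = -47137 - \frac{4365}{2524} = - \frac{118978153}{2524}$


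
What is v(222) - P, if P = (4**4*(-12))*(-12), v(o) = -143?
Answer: -37007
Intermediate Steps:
P = 36864 (P = (256*(-12))*(-12) = -3072*(-12) = 36864)
v(222) - P = -143 - 1*36864 = -143 - 36864 = -37007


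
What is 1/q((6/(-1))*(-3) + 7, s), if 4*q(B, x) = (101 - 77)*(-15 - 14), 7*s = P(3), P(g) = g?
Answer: -1/174 ≈ -0.0057471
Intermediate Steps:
s = 3/7 (s = (⅐)*3 = 3/7 ≈ 0.42857)
q(B, x) = -174 (q(B, x) = ((101 - 77)*(-15 - 14))/4 = (24*(-29))/4 = (¼)*(-696) = -174)
1/q((6/(-1))*(-3) + 7, s) = 1/(-174) = -1/174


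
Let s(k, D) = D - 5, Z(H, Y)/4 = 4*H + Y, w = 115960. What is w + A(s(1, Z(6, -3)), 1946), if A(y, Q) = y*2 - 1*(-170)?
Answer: 116288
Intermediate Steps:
Z(H, Y) = 4*Y + 16*H (Z(H, Y) = 4*(4*H + Y) = 4*(Y + 4*H) = 4*Y + 16*H)
s(k, D) = -5 + D
A(y, Q) = 170 + 2*y (A(y, Q) = 2*y + 170 = 170 + 2*y)
w + A(s(1, Z(6, -3)), 1946) = 115960 + (170 + 2*(-5 + (4*(-3) + 16*6))) = 115960 + (170 + 2*(-5 + (-12 + 96))) = 115960 + (170 + 2*(-5 + 84)) = 115960 + (170 + 2*79) = 115960 + (170 + 158) = 115960 + 328 = 116288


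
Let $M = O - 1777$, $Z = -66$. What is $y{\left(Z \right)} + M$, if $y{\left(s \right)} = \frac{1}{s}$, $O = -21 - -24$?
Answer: $- \frac{117085}{66} \approx -1774.0$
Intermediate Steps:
$O = 3$ ($O = -21 + 24 = 3$)
$M = -1774$ ($M = 3 - 1777 = -1774$)
$y{\left(Z \right)} + M = \frac{1}{-66} - 1774 = - \frac{1}{66} - 1774 = - \frac{117085}{66}$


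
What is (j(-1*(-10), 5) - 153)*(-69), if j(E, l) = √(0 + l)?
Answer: 10557 - 69*√5 ≈ 10403.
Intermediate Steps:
j(E, l) = √l
(j(-1*(-10), 5) - 153)*(-69) = (√5 - 153)*(-69) = (-153 + √5)*(-69) = 10557 - 69*√5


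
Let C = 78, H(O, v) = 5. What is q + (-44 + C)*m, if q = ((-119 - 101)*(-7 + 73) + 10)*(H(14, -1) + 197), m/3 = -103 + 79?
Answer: -2933468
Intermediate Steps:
m = -72 (m = 3*(-103 + 79) = 3*(-24) = -72)
q = -2931020 (q = ((-119 - 101)*(-7 + 73) + 10)*(5 + 197) = (-220*66 + 10)*202 = (-14520 + 10)*202 = -14510*202 = -2931020)
q + (-44 + C)*m = -2931020 + (-44 + 78)*(-72) = -2931020 + 34*(-72) = -2931020 - 2448 = -2933468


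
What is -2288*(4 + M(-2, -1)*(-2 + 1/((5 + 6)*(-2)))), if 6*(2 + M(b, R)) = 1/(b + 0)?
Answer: -18902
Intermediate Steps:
M(b, R) = -2 + 1/(6*b) (M(b, R) = -2 + 1/(6*(b + 0)) = -2 + 1/(6*b))
-2288*(4 + M(-2, -1)*(-2 + 1/((5 + 6)*(-2)))) = -2288*(4 + (-2 + (⅙)/(-2))*(-2 + 1/((5 + 6)*(-2)))) = -2288*(4 + (-2 + (⅙)*(-½))*(-2 - ½/11)) = -2288*(4 + (-2 - 1/12)*(-2 + (1/11)*(-½))) = -2288*(4 - 25*(-2 - 1/22)/12) = -2288*(4 - 25/12*(-45/22)) = -2288*(4 + 375/88) = -2288*727/88 = -18902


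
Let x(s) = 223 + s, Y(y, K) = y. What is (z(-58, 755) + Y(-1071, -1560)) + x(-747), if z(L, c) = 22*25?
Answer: -1045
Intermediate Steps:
z(L, c) = 550
(z(-58, 755) + Y(-1071, -1560)) + x(-747) = (550 - 1071) + (223 - 747) = -521 - 524 = -1045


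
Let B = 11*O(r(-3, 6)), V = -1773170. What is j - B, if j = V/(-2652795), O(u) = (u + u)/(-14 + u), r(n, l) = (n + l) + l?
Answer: 106823852/2652795 ≈ 40.268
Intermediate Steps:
r(n, l) = n + 2*l (r(n, l) = (l + n) + l = n + 2*l)
O(u) = 2*u/(-14 + u) (O(u) = (2*u)/(-14 + u) = 2*u/(-14 + u))
B = -198/5 (B = 11*(2*(-3 + 2*6)/(-14 + (-3 + 2*6))) = 11*(2*(-3 + 12)/(-14 + (-3 + 12))) = 11*(2*9/(-14 + 9)) = 11*(2*9/(-5)) = 11*(2*9*(-⅕)) = 11*(-18/5) = -198/5 ≈ -39.600)
j = 354634/530559 (j = -1773170/(-2652795) = -1773170*(-1/2652795) = 354634/530559 ≈ 0.66842)
j - B = 354634/530559 - 1*(-198/5) = 354634/530559 + 198/5 = 106823852/2652795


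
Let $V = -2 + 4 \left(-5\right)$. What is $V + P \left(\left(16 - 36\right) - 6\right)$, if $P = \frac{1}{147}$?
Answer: $- \frac{3260}{147} \approx -22.177$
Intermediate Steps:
$P = \frac{1}{147} \approx 0.0068027$
$V = -22$ ($V = -2 - 20 = -22$)
$V + P \left(\left(16 - 36\right) - 6\right) = -22 + \frac{\left(16 - 36\right) - 6}{147} = -22 + \frac{-20 - 6}{147} = -22 + \frac{1}{147} \left(-26\right) = -22 - \frac{26}{147} = - \frac{3260}{147}$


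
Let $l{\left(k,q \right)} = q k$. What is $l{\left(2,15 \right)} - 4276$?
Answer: $-4246$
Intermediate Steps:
$l{\left(k,q \right)} = k q$
$l{\left(2,15 \right)} - 4276 = 2 \cdot 15 - 4276 = 30 - 4276 = -4246$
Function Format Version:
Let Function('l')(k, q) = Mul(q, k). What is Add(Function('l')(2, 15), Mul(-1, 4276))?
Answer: -4246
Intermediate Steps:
Function('l')(k, q) = Mul(k, q)
Add(Function('l')(2, 15), Mul(-1, 4276)) = Add(Mul(2, 15), Mul(-1, 4276)) = Add(30, -4276) = -4246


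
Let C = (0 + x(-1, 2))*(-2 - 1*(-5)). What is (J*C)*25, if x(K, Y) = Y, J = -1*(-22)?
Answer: 3300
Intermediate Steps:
J = 22
C = 6 (C = (0 + 2)*(-2 - 1*(-5)) = 2*(-2 + 5) = 2*3 = 6)
(J*C)*25 = (22*6)*25 = 132*25 = 3300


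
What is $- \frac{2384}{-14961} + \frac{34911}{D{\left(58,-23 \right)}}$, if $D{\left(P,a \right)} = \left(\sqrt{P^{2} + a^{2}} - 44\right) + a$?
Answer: $- \frac{34992911693}{8916756} - \frac{34911 \sqrt{3893}}{596} \approx -7579.2$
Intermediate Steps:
$D{\left(P,a \right)} = -44 + a + \sqrt{P^{2} + a^{2}}$ ($D{\left(P,a \right)} = \left(-44 + \sqrt{P^{2} + a^{2}}\right) + a = -44 + a + \sqrt{P^{2} + a^{2}}$)
$- \frac{2384}{-14961} + \frac{34911}{D{\left(58,-23 \right)}} = - \frac{2384}{-14961} + \frac{34911}{-44 - 23 + \sqrt{58^{2} + \left(-23\right)^{2}}} = \left(-2384\right) \left(- \frac{1}{14961}\right) + \frac{34911}{-44 - 23 + \sqrt{3364 + 529}} = \frac{2384}{14961} + \frac{34911}{-44 - 23 + \sqrt{3893}} = \frac{2384}{14961} + \frac{34911}{-67 + \sqrt{3893}}$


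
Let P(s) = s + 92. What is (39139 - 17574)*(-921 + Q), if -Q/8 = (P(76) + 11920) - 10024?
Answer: -375942645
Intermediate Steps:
P(s) = 92 + s
Q = -16512 (Q = -8*(((92 + 76) + 11920) - 10024) = -8*((168 + 11920) - 10024) = -8*(12088 - 10024) = -8*2064 = -16512)
(39139 - 17574)*(-921 + Q) = (39139 - 17574)*(-921 - 16512) = 21565*(-17433) = -375942645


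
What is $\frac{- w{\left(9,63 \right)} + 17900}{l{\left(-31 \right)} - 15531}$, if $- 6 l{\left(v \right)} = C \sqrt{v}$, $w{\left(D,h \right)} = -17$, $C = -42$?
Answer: $- \frac{8976417}{7781080} - \frac{125419 i \sqrt{31}}{241213480} \approx -1.1536 - 0.002895 i$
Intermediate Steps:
$l{\left(v \right)} = 7 \sqrt{v}$ ($l{\left(v \right)} = - \frac{\left(-42\right) \sqrt{v}}{6} = 7 \sqrt{v}$)
$\frac{- w{\left(9,63 \right)} + 17900}{l{\left(-31 \right)} - 15531} = \frac{\left(-1\right) \left(-17\right) + 17900}{7 \sqrt{-31} - 15531} = \frac{17 + 17900}{7 i \sqrt{31} - 15531} = \frac{17917}{7 i \sqrt{31} - 15531} = \frac{17917}{-15531 + 7 i \sqrt{31}}$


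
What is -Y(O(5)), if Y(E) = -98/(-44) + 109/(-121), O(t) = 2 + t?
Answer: -321/242 ≈ -1.3264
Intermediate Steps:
Y(E) = 321/242 (Y(E) = -98*(-1/44) + 109*(-1/121) = 49/22 - 109/121 = 321/242)
-Y(O(5)) = -1*321/242 = -321/242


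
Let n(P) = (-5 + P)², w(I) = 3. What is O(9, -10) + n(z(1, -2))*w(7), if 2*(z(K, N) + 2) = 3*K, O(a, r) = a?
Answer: 399/4 ≈ 99.750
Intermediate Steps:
z(K, N) = -2 + 3*K/2 (z(K, N) = -2 + (3*K)/2 = -2 + 3*K/2)
O(9, -10) + n(z(1, -2))*w(7) = 9 + (-5 + (-2 + (3/2)*1))²*3 = 9 + (-5 + (-2 + 3/2))²*3 = 9 + (-5 - ½)²*3 = 9 + (-11/2)²*3 = 9 + (121/4)*3 = 9 + 363/4 = 399/4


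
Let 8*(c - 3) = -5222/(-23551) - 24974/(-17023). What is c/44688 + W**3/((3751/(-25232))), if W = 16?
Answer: -336655181615035272643/12218580223294368 ≈ -27553.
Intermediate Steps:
c = 2574716233/801817346 (c = 3 + (-5222/(-23551) - 24974/(-17023))/8 = 3 + (-5222*(-1/23551) - 24974*(-1/17023))/8 = 3 + (5222/23551 + 24974/17023)/8 = 3 + (1/8)*(677056780/400908673) = 3 + 169264195/801817346 = 2574716233/801817346 ≈ 3.2111)
c/44688 + W**3/((3751/(-25232))) = (2574716233/801817346)/44688 + 16**3/((3751/(-25232))) = (2574716233/801817346)*(1/44688) + 4096/((3751*(-1/25232))) = 2574716233/35831613558048 + 4096/(-3751/25232) = 2574716233/35831613558048 + 4096*(-25232/3751) = 2574716233/35831613558048 - 103350272/3751 = -336655181615035272643/12218580223294368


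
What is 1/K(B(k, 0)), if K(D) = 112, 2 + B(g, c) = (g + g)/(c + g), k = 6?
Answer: 1/112 ≈ 0.0089286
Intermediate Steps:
B(g, c) = -2 + 2*g/(c + g) (B(g, c) = -2 + (g + g)/(c + g) = -2 + (2*g)/(c + g) = -2 + 2*g/(c + g))
1/K(B(k, 0)) = 1/112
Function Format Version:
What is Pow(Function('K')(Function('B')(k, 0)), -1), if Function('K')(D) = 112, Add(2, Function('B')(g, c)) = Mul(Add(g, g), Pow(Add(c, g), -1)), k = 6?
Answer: Rational(1, 112) ≈ 0.0089286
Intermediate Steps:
Function('B')(g, c) = Add(-2, Mul(2, g, Pow(Add(c, g), -1))) (Function('B')(g, c) = Add(-2, Mul(Add(g, g), Pow(Add(c, g), -1))) = Add(-2, Mul(Mul(2, g), Pow(Add(c, g), -1))) = Add(-2, Mul(2, g, Pow(Add(c, g), -1))))
Pow(Function('K')(Function('B')(k, 0)), -1) = Pow(112, -1) = Rational(1, 112)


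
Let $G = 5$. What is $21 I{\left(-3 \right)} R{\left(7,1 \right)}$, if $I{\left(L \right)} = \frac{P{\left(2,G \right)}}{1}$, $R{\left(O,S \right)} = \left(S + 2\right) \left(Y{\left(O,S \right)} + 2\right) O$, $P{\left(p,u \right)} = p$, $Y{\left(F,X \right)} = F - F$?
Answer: $1764$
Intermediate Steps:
$Y{\left(F,X \right)} = 0$
$R{\left(O,S \right)} = O \left(4 + 2 S\right)$ ($R{\left(O,S \right)} = \left(S + 2\right) \left(0 + 2\right) O = \left(2 + S\right) 2 O = \left(4 + 2 S\right) O = O \left(4 + 2 S\right)$)
$I{\left(L \right)} = 2$ ($I{\left(L \right)} = \frac{2}{1} = 2 \cdot 1 = 2$)
$21 I{\left(-3 \right)} R{\left(7,1 \right)} = 21 \cdot 2 \cdot 2 \cdot 7 \left(2 + 1\right) = 42 \cdot 2 \cdot 7 \cdot 3 = 42 \cdot 42 = 1764$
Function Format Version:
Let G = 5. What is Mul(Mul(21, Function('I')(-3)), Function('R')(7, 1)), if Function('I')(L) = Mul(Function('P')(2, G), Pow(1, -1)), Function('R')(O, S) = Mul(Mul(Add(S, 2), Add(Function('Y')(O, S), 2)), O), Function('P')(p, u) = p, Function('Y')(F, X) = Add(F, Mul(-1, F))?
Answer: 1764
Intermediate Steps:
Function('Y')(F, X) = 0
Function('R')(O, S) = Mul(O, Add(4, Mul(2, S))) (Function('R')(O, S) = Mul(Mul(Add(S, 2), Add(0, 2)), O) = Mul(Mul(Add(2, S), 2), O) = Mul(Add(4, Mul(2, S)), O) = Mul(O, Add(4, Mul(2, S))))
Function('I')(L) = 2 (Function('I')(L) = Mul(2, Pow(1, -1)) = Mul(2, 1) = 2)
Mul(Mul(21, Function('I')(-3)), Function('R')(7, 1)) = Mul(Mul(21, 2), Mul(2, 7, Add(2, 1))) = Mul(42, Mul(2, 7, 3)) = Mul(42, 42) = 1764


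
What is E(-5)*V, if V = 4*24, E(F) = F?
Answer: -480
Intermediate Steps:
V = 96
E(-5)*V = -5*96 = -480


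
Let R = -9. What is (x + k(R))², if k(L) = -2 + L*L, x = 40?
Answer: 14161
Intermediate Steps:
k(L) = -2 + L²
(x + k(R))² = (40 + (-2 + (-9)²))² = (40 + (-2 + 81))² = (40 + 79)² = 119² = 14161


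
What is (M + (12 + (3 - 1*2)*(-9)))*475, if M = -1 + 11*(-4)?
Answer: -19950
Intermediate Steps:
M = -45 (M = -1 - 44 = -45)
(M + (12 + (3 - 1*2)*(-9)))*475 = (-45 + (12 + (3 - 1*2)*(-9)))*475 = (-45 + (12 + (3 - 2)*(-9)))*475 = (-45 + (12 + 1*(-9)))*475 = (-45 + (12 - 9))*475 = (-45 + 3)*475 = -42*475 = -19950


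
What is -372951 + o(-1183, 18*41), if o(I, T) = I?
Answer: -374134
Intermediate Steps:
-372951 + o(-1183, 18*41) = -372951 - 1183 = -374134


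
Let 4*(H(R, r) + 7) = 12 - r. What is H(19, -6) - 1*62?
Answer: -129/2 ≈ -64.500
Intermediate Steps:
H(R, r) = -4 - r/4 (H(R, r) = -7 + (12 - r)/4 = -7 + (3 - r/4) = -4 - r/4)
H(19, -6) - 1*62 = (-4 - 1/4*(-6)) - 1*62 = (-4 + 3/2) - 62 = -5/2 - 62 = -129/2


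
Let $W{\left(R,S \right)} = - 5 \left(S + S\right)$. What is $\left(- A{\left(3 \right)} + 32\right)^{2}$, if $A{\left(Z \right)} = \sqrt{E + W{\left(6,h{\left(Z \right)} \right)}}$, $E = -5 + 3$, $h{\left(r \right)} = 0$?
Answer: $\left(32 - i \sqrt{2}\right)^{2} \approx 1022.0 - 90.51 i$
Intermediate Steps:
$E = -2$
$W{\left(R,S \right)} = - 10 S$ ($W{\left(R,S \right)} = - 5 \cdot 2 S = - 10 S$)
$A{\left(Z \right)} = i \sqrt{2}$ ($A{\left(Z \right)} = \sqrt{-2 - 0} = \sqrt{-2 + 0} = \sqrt{-2} = i \sqrt{2}$)
$\left(- A{\left(3 \right)} + 32\right)^{2} = \left(- i \sqrt{2} + 32\right)^{2} = \left(32 - i \sqrt{2}\right)^{2}$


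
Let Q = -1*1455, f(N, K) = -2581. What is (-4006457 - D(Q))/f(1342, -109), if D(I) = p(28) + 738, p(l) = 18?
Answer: 4007213/2581 ≈ 1552.6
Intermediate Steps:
Q = -1455
D(I) = 756 (D(I) = 18 + 738 = 756)
(-4006457 - D(Q))/f(1342, -109) = (-4006457 - 1*756)/(-2581) = (-4006457 - 756)*(-1/2581) = -4007213*(-1/2581) = 4007213/2581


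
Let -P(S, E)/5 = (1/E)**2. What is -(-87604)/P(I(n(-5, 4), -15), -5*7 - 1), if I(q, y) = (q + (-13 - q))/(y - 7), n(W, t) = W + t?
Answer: -113534784/5 ≈ -2.2707e+7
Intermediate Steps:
I(q, y) = -13/(-7 + y)
P(S, E) = -5/E**2
-(-87604)/P(I(n(-5, 4), -15), -5*7 - 1) = -(-87604)/((-5/(-5*7 - 1)**2)) = -(-87604)/((-5/(-35 - 1)**2)) = -(-87604)/((-5/(-36)**2)) = -(-87604)/((-5*1/1296)) = -(-87604)/(-5/1296) = -(-87604)*(-1296)/5 = -1*113534784/5 = -113534784/5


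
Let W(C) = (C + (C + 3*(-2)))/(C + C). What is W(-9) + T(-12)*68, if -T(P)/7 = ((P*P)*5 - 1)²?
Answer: -738220304/3 ≈ -2.4607e+8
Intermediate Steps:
T(P) = -7*(-1 + 5*P²)² (T(P) = -7*((P*P)*5 - 1)² = -7*(P²*5 - 1)² = -7*(5*P² - 1)² = -7*(-1 + 5*P²)²)
W(C) = (-6 + 2*C)/(2*C) (W(C) = (C + (C - 6))/((2*C)) = (C + (-6 + C))*(1/(2*C)) = (-6 + 2*C)*(1/(2*C)) = (-6 + 2*C)/(2*C))
W(-9) + T(-12)*68 = (-3 - 9)/(-9) - 7*(-1 + 5*(-12)²)²*68 = -⅑*(-12) - 7*(-1 + 5*144)²*68 = 4/3 - 7*(-1 + 720)²*68 = 4/3 - 7*719²*68 = 4/3 - 7*516961*68 = 4/3 - 3618727*68 = 4/3 - 246073436 = -738220304/3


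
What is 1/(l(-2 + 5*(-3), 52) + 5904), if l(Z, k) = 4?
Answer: 1/5908 ≈ 0.00016926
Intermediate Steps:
1/(l(-2 + 5*(-3), 52) + 5904) = 1/(4 + 5904) = 1/5908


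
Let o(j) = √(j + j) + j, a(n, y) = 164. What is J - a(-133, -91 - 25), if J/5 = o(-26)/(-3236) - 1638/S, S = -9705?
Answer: -170757261/1046846 - 5*I*√13/1618 ≈ -163.12 - 0.011142*I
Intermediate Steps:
o(j) = j + √2*√j (o(j) = √(2*j) + j = √2*√j + j = j + √2*√j)
J = 925483/1046846 - 5*I*√13/1618 (J = 5*((-26 + √2*√(-26))/(-3236) - 1638/(-9705)) = 5*((-26 + √2*(I*√26))*(-1/3236) - 1638*(-1/9705)) = 5*((-26 + 2*I*√13)*(-1/3236) + 546/3235) = 5*((13/1618 - I*√13/1618) + 546/3235) = 5*(925483/5234230 - I*√13/1618) = 925483/1046846 - 5*I*√13/1618 ≈ 0.88407 - 0.011142*I)
J - a(-133, -91 - 25) = (925483/1046846 - 5*I*√13/1618) - 1*164 = (925483/1046846 - 5*I*√13/1618) - 164 = -170757261/1046846 - 5*I*√13/1618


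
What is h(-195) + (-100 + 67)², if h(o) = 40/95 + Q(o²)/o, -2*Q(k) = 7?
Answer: 8072743/7410 ≈ 1089.4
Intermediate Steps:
Q(k) = -7/2 (Q(k) = -½*7 = -7/2)
h(o) = 8/19 - 7/(2*o) (h(o) = 40/95 - 7/(2*o) = 40*(1/95) - 7/(2*o) = 8/19 - 7/(2*o))
h(-195) + (-100 + 67)² = (1/38)*(-133 + 16*(-195))/(-195) + (-100 + 67)² = (1/38)*(-1/195)*(-133 - 3120) + (-33)² = (1/38)*(-1/195)*(-3253) + 1089 = 3253/7410 + 1089 = 8072743/7410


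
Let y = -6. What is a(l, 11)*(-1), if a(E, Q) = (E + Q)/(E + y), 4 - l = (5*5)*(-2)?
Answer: -65/48 ≈ -1.3542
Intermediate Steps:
l = 54 (l = 4 - 5*5*(-2) = 4 - 25*(-2) = 4 - 1*(-50) = 4 + 50 = 54)
a(E, Q) = (E + Q)/(-6 + E) (a(E, Q) = (E + Q)/(E - 6) = (E + Q)/(-6 + E))
a(l, 11)*(-1) = ((54 + 11)/(-6 + 54))*(-1) = (65/48)*(-1) = -65/48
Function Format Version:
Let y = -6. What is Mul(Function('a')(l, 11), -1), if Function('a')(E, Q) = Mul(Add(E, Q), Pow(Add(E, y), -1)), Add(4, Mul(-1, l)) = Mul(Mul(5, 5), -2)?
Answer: Rational(-65, 48) ≈ -1.3542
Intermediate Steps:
l = 54 (l = Add(4, Mul(-1, Mul(Mul(5, 5), -2))) = Add(4, Mul(-1, Mul(25, -2))) = Add(4, Mul(-1, -50)) = Add(4, 50) = 54)
Function('a')(E, Q) = Mul(Pow(Add(-6, E), -1), Add(E, Q)) (Function('a')(E, Q) = Mul(Add(E, Q), Pow(Add(E, -6), -1)) = Mul(Add(E, Q), Pow(Add(-6, E), -1)) = Mul(Pow(Add(-6, E), -1), Add(E, Q)))
Mul(Function('a')(l, 11), -1) = Mul(Mul(Pow(Add(-6, 54), -1), Add(54, 11)), -1) = Mul(Mul(Pow(48, -1), 65), -1) = Mul(Mul(Rational(1, 48), 65), -1) = Mul(Rational(65, 48), -1) = Rational(-65, 48)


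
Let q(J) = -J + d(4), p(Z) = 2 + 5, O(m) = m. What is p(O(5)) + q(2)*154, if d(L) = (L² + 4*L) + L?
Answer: 5243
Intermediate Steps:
d(L) = L² + 5*L
p(Z) = 7
q(J) = 36 - J (q(J) = -J + 4*(5 + 4) = -J + 4*9 = -J + 36 = 36 - J)
p(O(5)) + q(2)*154 = 7 + (36 - 1*2)*154 = 7 + (36 - 2)*154 = 7 + 34*154 = 7 + 5236 = 5243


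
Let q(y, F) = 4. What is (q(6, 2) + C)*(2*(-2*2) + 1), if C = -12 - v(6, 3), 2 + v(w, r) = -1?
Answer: 35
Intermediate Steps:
v(w, r) = -3 (v(w, r) = -2 - 1 = -3)
C = -9 (C = -12 - 1*(-3) = -12 + 3 = -9)
(q(6, 2) + C)*(2*(-2*2) + 1) = (4 - 9)*(2*(-2*2) + 1) = -5*(2*(-4) + 1) = -5*(-8 + 1) = -5*(-7) = 35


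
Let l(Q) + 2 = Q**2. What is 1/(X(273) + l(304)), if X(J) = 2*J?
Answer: 1/92960 ≈ 1.0757e-5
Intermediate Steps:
l(Q) = -2 + Q**2
1/(X(273) + l(304)) = 1/(2*273 + (-2 + 304**2)) = 1/(546 + (-2 + 92416)) = 1/(546 + 92414) = 1/92960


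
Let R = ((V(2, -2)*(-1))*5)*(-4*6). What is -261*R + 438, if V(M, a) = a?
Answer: 63078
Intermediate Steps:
R = -240 (R = (-2*(-1)*5)*(-4*6) = (2*5)*(-24) = 10*(-24) = -240)
-261*R + 438 = -261*(-240) + 438 = 62640 + 438 = 63078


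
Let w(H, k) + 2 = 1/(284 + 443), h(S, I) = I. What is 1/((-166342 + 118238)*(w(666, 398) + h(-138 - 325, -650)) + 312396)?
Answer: 727/23028552204 ≈ 3.1570e-8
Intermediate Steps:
w(H, k) = -1453/727 (w(H, k) = -2 + 1/(284 + 443) = -2 + 1/727 = -1453/727)
1/((-166342 + 118238)*(w(666, 398) + h(-138 - 325, -650)) + 312396) = 1/((-166342 + 118238)*(-1453/727 - 650) + 312396) = 1/(-48104*(-474003/727) + 312396) = 1/(22801440312/727 + 312396) = 1/(23028552204/727) = 727/23028552204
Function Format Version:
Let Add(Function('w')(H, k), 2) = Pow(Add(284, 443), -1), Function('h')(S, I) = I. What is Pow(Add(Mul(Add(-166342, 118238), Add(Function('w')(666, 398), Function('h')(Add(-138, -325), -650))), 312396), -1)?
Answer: Rational(727, 23028552204) ≈ 3.1570e-8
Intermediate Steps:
Function('w')(H, k) = Rational(-1453, 727) (Function('w')(H, k) = Add(-2, Pow(Add(284, 443), -1)) = Add(-2, Pow(727, -1)) = Add(-2, Rational(1, 727)) = Rational(-1453, 727))
Pow(Add(Mul(Add(-166342, 118238), Add(Function('w')(666, 398), Function('h')(Add(-138, -325), -650))), 312396), -1) = Pow(Add(Mul(Add(-166342, 118238), Add(Rational(-1453, 727), -650)), 312396), -1) = Pow(Add(Mul(-48104, Rational(-474003, 727)), 312396), -1) = Pow(Add(Rational(22801440312, 727), 312396), -1) = Pow(Rational(23028552204, 727), -1) = Rational(727, 23028552204)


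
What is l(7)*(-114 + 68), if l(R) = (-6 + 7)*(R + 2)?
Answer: -414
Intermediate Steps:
l(R) = 2 + R (l(R) = 1*(2 + R) = 2 + R)
l(7)*(-114 + 68) = (2 + 7)*(-114 + 68) = 9*(-46) = -414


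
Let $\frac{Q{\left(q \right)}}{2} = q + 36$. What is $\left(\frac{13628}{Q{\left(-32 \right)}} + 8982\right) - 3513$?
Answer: $\frac{14345}{2} \approx 7172.5$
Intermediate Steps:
$Q{\left(q \right)} = 72 + 2 q$ ($Q{\left(q \right)} = 2 \left(q + 36\right) = 2 \left(36 + q\right) = 72 + 2 q$)
$\left(\frac{13628}{Q{\left(-32 \right)}} + 8982\right) - 3513 = \left(\frac{13628}{72 + 2 \left(-32\right)} + 8982\right) - 3513 = \left(\frac{13628}{72 - 64} + 8982\right) - 3513 = \left(\frac{13628}{8} + 8982\right) - 3513 = \left(13628 \cdot \frac{1}{8} + 8982\right) - 3513 = \left(\frac{3407}{2} + 8982\right) - 3513 = \frac{21371}{2} - 3513 = \frac{14345}{2}$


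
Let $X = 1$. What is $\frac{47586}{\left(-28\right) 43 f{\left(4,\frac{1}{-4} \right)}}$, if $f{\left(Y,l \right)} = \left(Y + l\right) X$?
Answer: $- \frac{2266}{215} \approx -10.54$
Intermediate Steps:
$f{\left(Y,l \right)} = Y + l$ ($f{\left(Y,l \right)} = \left(Y + l\right) 1 = Y + l$)
$\frac{47586}{\left(-28\right) 43 f{\left(4,\frac{1}{-4} \right)}} = \frac{47586}{\left(-28\right) 43 \left(4 + \frac{1}{-4}\right)} = \frac{47586}{\left(-1204\right) \left(4 - \frac{1}{4}\right)} = \frac{47586}{\left(-1204\right) \frac{15}{4}} = \frac{47586}{-4515} = 47586 \left(- \frac{1}{4515}\right) = - \frac{2266}{215}$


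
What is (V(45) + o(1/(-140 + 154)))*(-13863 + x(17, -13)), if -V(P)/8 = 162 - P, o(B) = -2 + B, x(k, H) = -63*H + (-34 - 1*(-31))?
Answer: 171320157/14 ≈ 1.2237e+7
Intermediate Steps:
x(k, H) = -3 - 63*H (x(k, H) = -63*H + (-34 + 31) = -63*H - 3 = -3 - 63*H)
V(P) = -1296 + 8*P (V(P) = -8*(162 - P) = -1296 + 8*P)
(V(45) + o(1/(-140 + 154)))*(-13863 + x(17, -13)) = ((-1296 + 8*45) + (-2 + 1/(-140 + 154)))*(-13863 + (-3 - 63*(-13))) = ((-1296 + 360) + (-2 + 1/14))*(-13863 + (-3 + 819)) = (-936 + (-2 + 1/14))*(-13863 + 816) = (-936 - 27/14)*(-13047) = -13131/14*(-13047) = 171320157/14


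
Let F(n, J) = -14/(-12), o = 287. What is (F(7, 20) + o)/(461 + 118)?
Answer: 1729/3474 ≈ 0.49770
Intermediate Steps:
F(n, J) = 7/6 (F(n, J) = -14*(-1/12) = 7/6)
(F(7, 20) + o)/(461 + 118) = (7/6 + 287)/(461 + 118) = (1729/6)/579 = (1729/6)*(1/579) = 1729/3474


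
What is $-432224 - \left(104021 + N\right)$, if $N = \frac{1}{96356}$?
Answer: $- \frac{51670423221}{96356} \approx -5.3625 \cdot 10^{5}$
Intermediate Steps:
$N = \frac{1}{96356} \approx 1.0378 \cdot 10^{-5}$
$-432224 - \left(104021 + N\right) = -432224 - \left(104021 + \frac{1}{96356}\right) = -432224 - \frac{10023047477}{96356} = - \frac{51670423221}{96356}$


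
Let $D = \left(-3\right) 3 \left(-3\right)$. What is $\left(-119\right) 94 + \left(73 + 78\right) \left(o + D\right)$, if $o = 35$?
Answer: $-1824$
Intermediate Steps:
$D = 27$ ($D = \left(-9\right) \left(-3\right) = 27$)
$\left(-119\right) 94 + \left(73 + 78\right) \left(o + D\right) = \left(-119\right) 94 + \left(73 + 78\right) \left(35 + 27\right) = -11186 + 151 \cdot 62 = -11186 + 9362 = -1824$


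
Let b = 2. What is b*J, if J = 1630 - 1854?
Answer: -448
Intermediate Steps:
J = -224
b*J = 2*(-224) = -448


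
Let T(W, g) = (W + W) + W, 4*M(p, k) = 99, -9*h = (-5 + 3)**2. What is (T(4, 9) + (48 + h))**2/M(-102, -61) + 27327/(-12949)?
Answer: 14661648403/103838031 ≈ 141.20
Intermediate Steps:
h = -4/9 (h = -(-5 + 3)**2/9 = -1/9*(-2)**2 = -1/9*4 = -4/9 ≈ -0.44444)
M(p, k) = 99/4 (M(p, k) = (1/4)*99 = 99/4)
T(W, g) = 3*W (T(W, g) = 2*W + W = 3*W)
(T(4, 9) + (48 + h))**2/M(-102, -61) + 27327/(-12949) = (3*4 + (48 - 4/9))**2/(99/4) + 27327/(-12949) = (12 + 428/9)**2*(4/99) + 27327*(-1/12949) = (536/9)**2*(4/99) - 27327/12949 = (287296/81)*(4/99) - 27327/12949 = 1149184/8019 - 27327/12949 = 14661648403/103838031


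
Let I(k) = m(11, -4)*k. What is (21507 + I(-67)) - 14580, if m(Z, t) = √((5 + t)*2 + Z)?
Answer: 6927 - 67*√13 ≈ 6685.4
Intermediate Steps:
m(Z, t) = √(10 + Z + 2*t) (m(Z, t) = √((10 + 2*t) + Z) = √(10 + Z + 2*t))
I(k) = k*√13 (I(k) = √(10 + 11 + 2*(-4))*k = √(10 + 11 - 8)*k = √13*k = k*√13)
(21507 + I(-67)) - 14580 = (21507 - 67*√13) - 14580 = 6927 - 67*√13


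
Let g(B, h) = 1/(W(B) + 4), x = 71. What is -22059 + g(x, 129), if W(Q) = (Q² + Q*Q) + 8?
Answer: -222663545/10094 ≈ -22059.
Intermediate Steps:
W(Q) = 8 + 2*Q² (W(Q) = (Q² + Q²) + 8 = 2*Q² + 8 = 8 + 2*Q²)
g(B, h) = 1/(12 + 2*B²) (g(B, h) = 1/((8 + 2*B²) + 4) = 1/(12 + 2*B²))
-22059 + g(x, 129) = -22059 + 1/(2*(6 + 71²)) = -22059 + 1/(2*(6 + 5041)) = -22059 + (½)/5047 = -22059 + (½)*(1/5047) = -22059 + 1/10094 = -222663545/10094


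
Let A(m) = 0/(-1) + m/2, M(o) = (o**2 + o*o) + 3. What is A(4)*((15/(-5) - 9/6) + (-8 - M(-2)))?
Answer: -47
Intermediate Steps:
M(o) = 3 + 2*o**2 (M(o) = (o**2 + o**2) + 3 = 2*o**2 + 3 = 3 + 2*o**2)
A(m) = m/2 (A(m) = 0*(-1) + m*(1/2) = 0 + m/2 = m/2)
A(4)*((15/(-5) - 9/6) + (-8 - M(-2))) = ((1/2)*4)*((15/(-5) - 9/6) + (-8 - (3 + 2*(-2)**2))) = 2*((15*(-1/5) - 9*1/6) + (-8 - (3 + 2*4))) = 2*((-3 - 3/2) + (-8 - (3 + 8))) = 2*(-9/2 + (-8 - 1*11)) = 2*(-9/2 + (-8 - 11)) = 2*(-9/2 - 19) = 2*(-47/2) = -47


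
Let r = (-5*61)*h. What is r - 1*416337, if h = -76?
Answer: -393157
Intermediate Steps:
r = 23180 (r = -5*61*(-76) = -305*(-76) = 23180)
r - 1*416337 = 23180 - 1*416337 = 23180 - 416337 = -393157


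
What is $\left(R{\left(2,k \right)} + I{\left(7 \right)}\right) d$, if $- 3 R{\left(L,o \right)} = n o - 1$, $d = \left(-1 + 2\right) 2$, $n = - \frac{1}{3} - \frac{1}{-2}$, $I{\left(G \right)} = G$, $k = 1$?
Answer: $\frac{131}{9} \approx 14.556$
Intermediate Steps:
$n = \frac{1}{6}$ ($n = \left(-1\right) \frac{1}{3} - - \frac{1}{2} = - \frac{1}{3} + \frac{1}{2} = \frac{1}{6} \approx 0.16667$)
$d = 2$ ($d = 1 \cdot 2 = 2$)
$R{\left(L,o \right)} = \frac{1}{3} - \frac{o}{18}$ ($R{\left(L,o \right)} = - \frac{\frac{o}{6} - 1}{3} = - \frac{-1 + \frac{o}{6}}{3} = \frac{1}{3} - \frac{o}{18}$)
$\left(R{\left(2,k \right)} + I{\left(7 \right)}\right) d = \left(\left(\frac{1}{3} - \frac{1}{18}\right) + 7\right) 2 = \left(\frac{5}{18} + 7\right) 2 = \frac{131}{18} \cdot 2 = \frac{131}{9}$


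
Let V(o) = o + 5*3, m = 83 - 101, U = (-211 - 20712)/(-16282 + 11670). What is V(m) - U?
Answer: -34759/4612 ≈ -7.5366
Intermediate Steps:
U = 20923/4612 (U = -20923/(-4612) = -20923*(-1/4612) = 20923/4612 ≈ 4.5366)
m = -18
V(o) = 15 + o (V(o) = o + 15 = 15 + o)
V(m) - U = (15 - 18) - 1*20923/4612 = -3 - 20923/4612 = -34759/4612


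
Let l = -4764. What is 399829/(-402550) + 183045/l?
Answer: -12598258351/319624700 ≈ -39.416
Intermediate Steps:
399829/(-402550) + 183045/l = 399829/(-402550) + 183045/(-4764) = 399829*(-1/402550) + 183045*(-1/4764) = -399829/402550 - 61015/1588 = -12598258351/319624700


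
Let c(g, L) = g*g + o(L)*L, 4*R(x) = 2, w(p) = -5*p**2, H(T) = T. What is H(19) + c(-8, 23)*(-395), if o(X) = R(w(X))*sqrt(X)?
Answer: -25261 - 9085*sqrt(23)/2 ≈ -47046.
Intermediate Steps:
R(x) = 1/2 (R(x) = (1/4)*2 = 1/2)
o(X) = sqrt(X)/2
c(g, L) = g**2 + L**(3/2)/2 (c(g, L) = g*g + (sqrt(L)/2)*L = g**2 + L**(3/2)/2)
H(19) + c(-8, 23)*(-395) = 19 + ((-8)**2 + 23**(3/2)/2)*(-395) = 19 + (64 + (23*sqrt(23))/2)*(-395) = 19 + (64 + 23*sqrt(23)/2)*(-395) = 19 + (-25280 - 9085*sqrt(23)/2) = -25261 - 9085*sqrt(23)/2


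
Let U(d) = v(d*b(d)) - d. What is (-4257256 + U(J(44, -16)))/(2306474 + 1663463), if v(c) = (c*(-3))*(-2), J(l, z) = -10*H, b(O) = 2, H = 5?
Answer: -4257806/3969937 ≈ -1.0725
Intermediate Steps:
J(l, z) = -50 (J(l, z) = -10*5 = -50)
v(c) = 6*c (v(c) = -3*c*(-2) = 6*c)
U(d) = 11*d (U(d) = 6*(d*2) - d = 6*(2*d) - d = 12*d - d = 11*d)
(-4257256 + U(J(44, -16)))/(2306474 + 1663463) = (-4257256 + 11*(-50))/(2306474 + 1663463) = (-4257256 - 550)/3969937 = -4257806*1/3969937 = -4257806/3969937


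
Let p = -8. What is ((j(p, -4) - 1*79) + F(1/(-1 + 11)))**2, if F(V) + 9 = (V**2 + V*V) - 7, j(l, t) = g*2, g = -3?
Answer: 25492401/2500 ≈ 10197.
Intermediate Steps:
j(l, t) = -6 (j(l, t) = -3*2 = -6)
F(V) = -16 + 2*V**2 (F(V) = -9 + ((V**2 + V*V) - 7) = -9 + ((V**2 + V**2) - 7) = -9 + (2*V**2 - 7) = -9 + (-7 + 2*V**2) = -16 + 2*V**2)
((j(p, -4) - 1*79) + F(1/(-1 + 11)))**2 = ((-6 - 1*79) + (-16 + 2*(1/(-1 + 11))**2))**2 = ((-6 - 79) + (-16 + 2*(1/10)**2))**2 = (-85 + (-16 + 2*(1/10)**2))**2 = (-85 + (-16 + 2*(1/100)))**2 = (-85 + (-16 + 1/50))**2 = (-85 - 799/50)**2 = (-5049/50)**2 = 25492401/2500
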